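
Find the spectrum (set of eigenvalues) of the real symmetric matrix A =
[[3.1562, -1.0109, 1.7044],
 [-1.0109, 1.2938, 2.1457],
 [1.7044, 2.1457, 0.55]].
sigma(A) ≈ {-2, 3, 4}

A is real symmetric, so its spectrum consists of real eigenvalues. Expanding the characteristic polynomial of the displayed matrix gives
  det(λ I - A) = p(λ) = λ^3 + (-5)λ^2 + (-2)λ + (24).
Solving p(λ) = 0 yields eigenvalues ≈ -2, 3, 4. (A is shown rounded to 4 decimals, so these recover the underlying integer eigenvalues to within that precision.)
Verification: the trace of A = 5 equals the sum of eigenvalues 5, and det(A) ≈ -23.9998 matches the eigenvalue product -24.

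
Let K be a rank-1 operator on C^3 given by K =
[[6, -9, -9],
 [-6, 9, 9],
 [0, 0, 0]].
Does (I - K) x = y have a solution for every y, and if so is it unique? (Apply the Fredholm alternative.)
(I - K) is invertible (det(I - K) = -14 ≠ 0), so for every y in C^3 the equation (I - K) x = y has a unique solution.

K has rank 1, so it is an outer product K = u v^T: every row of K is a multiple of one row vector. Reading off the entries, u = (3, -3, 0) and v = (2, -3, -3) (row i of K equals u_i·v^T). A rank-one matrix u v^T satisfies K u = u (v·u) and kills the (2)-dimensional subspace v^⊥, so its characteristic polynomial is lambda^2 (lambda - v·u) with v·u = tr K = 15. Hence the eigenvalues of I - K are 1 (multiplicity 2) and 1 - (15) = -14, so det(I - K) = -14. (Direct check: I - K =
[[-5, 9, 9],
 [6, -8, -9],
 [0, 0, 1]]
has determinant -14.) The finite-dimensional Fredholm alternative says: either (I - K) is invertible, or ker(I - K) ≠ {0} and then range(I - K) = ker((I - K)^*)^⊥, with dim ker(I - K) = dim ker((I - K)^*). Since det(I - K) ≠ 0, 1 is not an eigenvalue of K and ker(I - K) = {0}, so we are in the first case: for every y there is a unique x = (I - K)^(-1) y. Explicitly, by the Sherman–Morrison formula, (I - u v^T)^(-1) = I + u v^T/(1 - v·u), i.e. (I - K)^(-1) = I + K/(-14).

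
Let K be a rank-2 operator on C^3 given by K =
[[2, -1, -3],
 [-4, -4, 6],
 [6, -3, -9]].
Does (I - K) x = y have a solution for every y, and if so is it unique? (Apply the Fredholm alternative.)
(I - K) is invertible (det(I - K) = 54 ≠ 0), so for every y in C^3 the equation (I - K) x = y has a unique solution.

K has rank 2 and factors as K = U V^T = u1 v1^T + u2 v2^T with u1 = (1, -2, 3), v1 = (2, 2, -3), u2 = (-1, 0, -3), v2 = (0, 3, 0) (multiplying out reproduces the displayed K). The nonzero eigenvalues of U V^T coincide with those of the 2 x 2 matrix G = V^T U = [[v1·u1, v1·u2], [v2·u1, v2·u2]] = [[-11, 7], [-6, 0]], and by the Sylvester determinant identity det(I_3 - U V^T) = det(I_2 - V^T U) = det([[12, -7], [6, 1]]) = (12)(1) - (-7)(6) = 54. (Direct check: I - K =
[[-1, 1, 3],
 [4, 5, -6],
 [-6, 3, 10]]
has determinant 54.) The finite-dimensional Fredholm alternative says: either (I - K) is invertible, or ker(I - K) ≠ {0} and then range(I - K) = ker((I - K)^*)^⊥, with dim ker(I - K) = dim ker((I - K)^*). Since det(I - K) ≠ 0, 1 is not an eigenvalue of K and ker(I - K) = {0}, so we are in the first case: for every y there is a unique x = (I - K)^(-1) y. (Explicitly, by the Woodbury identity, (I - U V^T)^(-1) = I + U (I_2 - G)^(-1) V^T.)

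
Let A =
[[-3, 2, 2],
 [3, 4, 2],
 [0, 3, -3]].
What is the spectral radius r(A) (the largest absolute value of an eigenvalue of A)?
r(A) ≈ 5.6318

The eigenvalues of A are the roots of its characteristic polynomial. With M = A (coefficients from the trace, the sum of principal 2x2 minors, and det A):
  p(λ) = det(λ I - M) = λ^3 + 2λ^2 - 27λ - 90.
No integer candidate from the rational root theorem (±divisors of 90) is a root, so the roots are irrational. The cubic discriminant is Δ = -46692 < 0, so there is one real root and a complex-conjugate pair. p(5) = -50 and p(6) = 36 have opposite signs, so a root lies in (5, 6); Newton's method refines it to λ ≈ 5.6318. Dividing out (λ - (5.6318)) leaves approximately λ^2 + 7.6318λ + 15.9807. For λ^2 + 7.6318λ + 15.9807 the discriminant is -5.6785. It is negative, so the remaining roots are the complex-conjugate pair λ ≈ -3.8159 ± 1.1915i. Their product equals the constant term, so |λ|^2 ≈ 15.9807 and |λ| ≈ 3.9976.
Thus the eigenvalues (to 4 decimals) are 5.6318 (modulus 5.6318); -3.8159 ± 1.1915i (modulus 3.9976). The spectral radius is the largest modulus: r(A) ≈ 5.6318. (Cross-check: r(A) ≤ ||A||_2 ≈ 5.6692; equality holds whenever A is normal, though it can also hold for some non-normal A.)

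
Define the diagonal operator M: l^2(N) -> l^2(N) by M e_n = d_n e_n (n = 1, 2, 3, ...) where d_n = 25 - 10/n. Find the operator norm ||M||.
||M|| = 25

For a diagonal operator on l^2 with entries d_n, ||M|| = sup_n |d_n|. Here d_1 = 15, d_2 = 20, ..., and d_n = 25 - 10/n increases monotonically toward 25. All terms lie in [15, 25), so |d_n| = d_n and the supremum is the limit 25, which is not attained by any individual d_n. Hence ||M|| = 25.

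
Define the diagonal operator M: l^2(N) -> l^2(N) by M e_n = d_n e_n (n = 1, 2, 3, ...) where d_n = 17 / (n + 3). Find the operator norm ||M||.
||M|| = 17/4 (attained at n = 1)

For M diagonal, ||M|| = sup_n |d_n| = sup_n 17/(n + 3). This is positive and strictly decreasing in n, so the supremum is attained at n = 1: d_1 = 17/(1 + 3) = 17/4. Hence ||M|| = 17/4.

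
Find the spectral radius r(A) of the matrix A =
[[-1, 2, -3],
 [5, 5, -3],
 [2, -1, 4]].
r(A) ≈ 6.921

The eigenvalues of A are the roots of its characteristic polynomial. With M = A (coefficients from the trace, the sum of principal 2x2 minors, and det A):
  p(λ) = det(λ I - M) = λ^3 - 8λ^2 + 4λ + 24.
No integer candidate from the rational root theorem (±divisors of 24) is a root, so the roots are irrational. The cubic discriminant is Δ = 20544 > 0, so there are three distinct real roots. p(-2) = -24 and p(-1) = 11 have opposite signs, so a root lies in (-2, -1); Newton's method refines it to λ ≈ -1.3993. p(2) = 8 and p(3) = -9 have opposite signs, so a root lies in (2, 3); Newton's method refines it to λ ≈ 2.4782. p(6) = -24 and p(7) = 3 have opposite signs, so a root lies in (6, 7); Newton's method refines it to λ ≈ 6.921. Check (Vieta): the three roots sum to 8, matching tr M = 8.
Thus the eigenvalues (to 4 decimals) are -1.3993 (modulus 1.3993); 2.4782 (modulus 2.4782); 6.921 (modulus 6.921). The spectral radius is the largest modulus: r(A) ≈ 6.921. (Cross-check: r(A) ≤ ||A||_2 ≈ 8.122; equality holds whenever A is normal, though it can also hold for some non-normal A.)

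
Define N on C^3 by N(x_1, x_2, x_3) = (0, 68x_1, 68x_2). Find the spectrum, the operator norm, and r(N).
sigma(N) = {0}; ||N|| = 68; r(N) = 0. (N is nilpotent with N^3 = 0.)

On C^3, N is a strictly lower-triangular matrix with 68 on the subdiagonal and zeros elsewhere, so its characteristic polynomial is lambda^3 and every eigenvalue is 0: sigma(N) = {0}. For the operator norm, N e_i = 68e_{i+1} for i = 1, ..., 2 and N e_3 = 0, so the singular values of N are 68 (with multiplicity 2) and 0; hence ||N|| = 68. The spectral radius r(N) = max|lambda| = 0. Note ||N|| > r(N) — characteristic of non-normal nilpotent operators. Indeed N^3 = 0.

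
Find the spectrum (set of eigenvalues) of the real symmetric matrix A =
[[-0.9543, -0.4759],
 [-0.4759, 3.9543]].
sigma(A) ≈ {-1, 4}

A is real symmetric, so its spectrum consists of real eigenvalues. Expanding the characteristic polynomial of the displayed matrix gives
  det(λ I - A) = p(λ) = λ^2 + (-3)λ + (-4).
Solving p(λ) = 0 yields eigenvalues ≈ -1, 4. (A is shown rounded to 4 decimals, so these recover the underlying integer eigenvalues to within that precision.)
Verification: the trace of A = 3 equals the sum of eigenvalues 3, and det(A) ≈ -4.0001 matches the eigenvalue product -4.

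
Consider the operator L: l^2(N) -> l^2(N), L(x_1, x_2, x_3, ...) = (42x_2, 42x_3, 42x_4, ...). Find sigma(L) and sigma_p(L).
sigma(L) = closed disk {z in C : |z| ≤ 42}; sigma_p(L) = open disk {z in C : |z| < 42}

Note L = 42·V where V is the unit left shift (V x)_k = x_{k+1}; so sigma(L) = 42·sigma(V) and ||L|| = 42||V||. ||L x||^2 = 1764sum_{k≥2} |x_k|^2 ≤ 1764||x||^2, with equality on {x : x_1 = 0}, so ||L|| = 42. For any lambda with |lambda| < 42, set r = lambda/42 (|r| < 1); the vector x = (1, r, r^2, ...) is in l^2 and satisfies L x = 42(r, r^2, ...) = lambda x, so lambda is an eigenvalue. On the boundary |lambda| = 42 the geometric series diverges, so no l^2 eigenvector exists, but these lambda lie in the approximate point spectrum. Hence sigma(L) is the closed disk of radius 42 and sigma_p(L) is the open disk.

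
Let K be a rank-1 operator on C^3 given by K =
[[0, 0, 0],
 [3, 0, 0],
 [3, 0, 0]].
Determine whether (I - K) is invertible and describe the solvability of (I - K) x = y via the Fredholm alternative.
(I - K) is invertible (det(I - K) = 1 ≠ 0), so for every y in C^3 the equation (I - K) x = y has a unique solution.

K has rank 1, so it is an outer product K = u v^T: every row of K is a multiple of one row vector. Reading off the entries, u = (0, -3, -3) and v = (-1, 0, 0) (row i of K equals u_i·v^T). A rank-one matrix u v^T satisfies K u = u (v·u) and kills the (2)-dimensional subspace v^⊥, so its characteristic polynomial is lambda^2 (lambda - v·u) with v·u = tr K = 0. Hence the eigenvalues of I - K are 1 (multiplicity 2) and 1 - (0) = 1, so det(I - K) = 1. (Direct check: I - K =
[[1, 0, 0],
 [-3, 1, 0],
 [-3, 0, 1]]
has determinant 1.) The finite-dimensional Fredholm alternative says: either (I - K) is invertible, or ker(I - K) ≠ {0} and then range(I - K) = ker((I - K)^*)^⊥, with dim ker(I - K) = dim ker((I - K)^*). Since det(I - K) ≠ 0, 1 is not an eigenvalue of K and ker(I - K) = {0}, so we are in the first case: for every y there is a unique x = (I - K)^(-1) y. Explicitly, by the Sherman–Morrison formula, (I - u v^T)^(-1) = I + u v^T/(1 - v·u), i.e. (I - K)^(-1) = I + K.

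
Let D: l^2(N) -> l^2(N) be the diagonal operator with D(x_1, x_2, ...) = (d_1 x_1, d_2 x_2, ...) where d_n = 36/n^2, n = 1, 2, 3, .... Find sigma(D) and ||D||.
sigma(D) = {36/n^2 : n ≥ 1} ∪ {0}; ||D|| = 36

A bounded diagonal operator on l^2 with diagonal entries d_n has spectrum equal to the closure of {d_n : n ≥ 1}: every d_n is an eigenvalue (with eigenvector e_n), so {d_n} ⊂ sigma(D); the spectrum is closed, so its closure is too; and for lambda not in the closure, (D - lambda I) has bounded inverse (the diagonal entries 1/(d_n - lambda) are bounded). For our sequence d_n = 36/n^2, n = 1, 2, 3, ...:
  - {d_n} = {36/n^2 : n ≥ 1}; the only limit point is 0
  - closure = {36/n^2 : n ≥ 1} ∪ {0}
For the norm: a diagonal operator has ||D|| = sup_n |d_n|. Here d_n = 36/n^2 is positive and decreasing, so sup_n |d_n| = d_1 = 36. So ||D|| = 36.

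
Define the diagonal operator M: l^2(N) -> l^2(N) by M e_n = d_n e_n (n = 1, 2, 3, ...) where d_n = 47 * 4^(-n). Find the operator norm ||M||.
||M|| = 47/4 (attained at n = 1)

For M diagonal, ||M|| = sup_n |d_n|. The sequence d_n = 47 * 4^(-n) is positive and strictly decreasing (ratio 4^(-1) < 1), so the supremum is d_1 = 47/4. Hence ||M|| = 47/4.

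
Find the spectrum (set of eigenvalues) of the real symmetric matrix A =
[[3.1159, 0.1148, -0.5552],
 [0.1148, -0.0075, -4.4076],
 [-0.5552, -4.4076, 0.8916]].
sigma(A) ≈ {-4, 3, 5}

A is real symmetric, so its spectrum consists of real eigenvalues. Expanding the characteristic polynomial of the displayed matrix gives
  det(λ I - A) = p(λ) = λ^3 + (-4)λ^2 + (-17)λ + (60).
Solving p(λ) = 0 yields eigenvalues ≈ -4, 3, 5. (A is shown rounded to 4 decimals, so these recover the underlying integer eigenvalues to within that precision.)
Verification: the trace of A = 4 equals the sum of eigenvalues 4, and det(A) ≈ -60.0008 matches the eigenvalue product -60.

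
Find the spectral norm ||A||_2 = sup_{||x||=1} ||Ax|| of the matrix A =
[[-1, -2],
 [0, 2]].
||A||_2 = sqrt((9 + sqrt(65))/2) ≈ 2.9208 (= sqrt(largest eigenvalue of A^T A))

||A||_2 = sigma_max(A) = sqrt(lambda_max(A^T A)). Form the symmetric matrix M = A^T A =
[[1, 2],
 [2, 8]].
Its characteristic polynomial (trace, determinant of M give the coefficients) is
  p(λ) = det(λ I - M) = λ^2 - 9λ + 4.
For λ^2 - 9λ + 4 the discriminant is 65. It is nonnegative but not a perfect square, so the roots are real and irrational: λ = (9 ± sqrt(65))/2 ≈ 8.5311, 0.4689.
So the eigenvalues of A^T A are ≈ 0.4689, 8.5311 (all ≥ 0, as they must be for A^T A). The largest is λ_max = (9 + sqrt(65))/2 ≈ 8.5311, hence ||A||_2 = sqrt(λ_max) = sqrt((9 + sqrt(65))/2) ≈ 2.9208.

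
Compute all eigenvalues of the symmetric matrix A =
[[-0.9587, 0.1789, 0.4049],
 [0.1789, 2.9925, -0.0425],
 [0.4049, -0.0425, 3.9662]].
sigma(A) ≈ {-1, 3, 4}

A is real symmetric, so its spectrum consists of real eigenvalues. Expanding the characteristic polynomial of the displayed matrix gives
  det(λ I - A) = p(λ) = λ^3 + (-6)λ^2 + (5)λ + (12).
Solving p(λ) = 0 yields eigenvalues ≈ -1, 3, 4. (A is shown rounded to 4 decimals, so these recover the underlying integer eigenvalues to within that precision.)
Verification: the trace of A = 6 equals the sum of eigenvalues 6, and det(A) ≈ -12.0006 matches the eigenvalue product -12.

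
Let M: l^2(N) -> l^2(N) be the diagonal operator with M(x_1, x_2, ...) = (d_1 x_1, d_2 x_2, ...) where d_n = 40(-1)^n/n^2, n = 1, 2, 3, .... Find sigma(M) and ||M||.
sigma(M) = {40(-1)^n/n^2 : n ≥ 1} ∪ {0}; ||M|| = 40

A bounded diagonal operator on l^2 with diagonal entries d_n has spectrum equal to the closure of {d_n : n ≥ 1}: every d_n is an eigenvalue (with eigenvector e_n), so {d_n} ⊂ sigma(M); the spectrum is closed, so its closure is too; and for lambda not in the closure, (M - lambda I) has bounded inverse (the diagonal entries 1/(d_n - lambda) are bounded). For our sequence d_n = 40(-1)^n/n^2, n = 1, 2, 3, ...:
  - {d_n} = {40(-1)^n/n^2 : n ≥ 1}; the only limit point is 0
  - closure = {40(-1)^n/n^2 : n ≥ 1} ∪ {0}
For the norm: a diagonal operator has ||M|| = sup_n |d_n|. Here |d_n| = 40/n^2 is decreasing, so sup_n |d_n| = |d_1| = 40. So ||M|| = 40.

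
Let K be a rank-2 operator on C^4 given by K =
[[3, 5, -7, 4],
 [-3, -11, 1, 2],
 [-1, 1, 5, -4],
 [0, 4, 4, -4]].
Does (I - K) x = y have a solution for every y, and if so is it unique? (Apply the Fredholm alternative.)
(I - K) is invertible (det(I - K) = -38 ≠ 0), so for every y in C^4 the equation (I - K) x = y has a unique solution.

K has rank 2 and factors as K = U V^T = u1 v1^T + u2 v2^T with u1 = (2, 1, -2, -2), v1 = (0, -2, -2, 2), u2 = (3, -3, -1, 0), v2 = (1, 3, -1, 0) (multiplying out reproduces the displayed K). The nonzero eigenvalues of U V^T coincide with those of the 2 x 2 matrix G = V^T U = [[v1·u1, v1·u2], [v2·u1, v2·u2]] = [[-2, 8], [7, -5]], and by the Sylvester determinant identity det(I_4 - U V^T) = det(I_2 - V^T U) = det([[3, -8], [-7, 6]]) = (3)(6) - (-8)(-7) = -38. (Direct check: I - K =
[[-2, -5, 7, -4],
 [3, 12, -1, -2],
 [1, -1, -4, 4],
 [0, -4, -4, 5]]
has determinant -38.) The finite-dimensional Fredholm alternative says: either (I - K) is invertible, or ker(I - K) ≠ {0} and then range(I - K) = ker((I - K)^*)^⊥, with dim ker(I - K) = dim ker((I - K)^*). Since det(I - K) ≠ 0, 1 is not an eigenvalue of K and ker(I - K) = {0}, so we are in the first case: for every y there is a unique x = (I - K)^(-1) y. (Explicitly, by the Woodbury identity, (I - U V^T)^(-1) = I + U (I_2 - G)^(-1) V^T.)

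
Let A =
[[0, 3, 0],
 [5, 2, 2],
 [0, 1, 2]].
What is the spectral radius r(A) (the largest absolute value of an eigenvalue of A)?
r(A) ≈ 5.3799

The eigenvalues of A are the roots of its characteristic polynomial. With M = A (coefficients from the trace, the sum of principal 2x2 minors, and det A):
  p(λ) = det(λ I - M) = λ^3 - 4λ^2 - 13λ + 30.
No integer candidate from the rational root theorem (±divisors of 30) is a root, so the roots are irrational. The cubic discriminant is Δ = 22952 > 0, so there are three distinct real roots. p(-4) = -46 and p(-3) = 6 have opposite signs, so a root lies in (-4, -3); Newton's method refines it to λ ≈ -3.1501. p(1) = 14 and p(2) = -4 have opposite signs, so a root lies in (1, 2); Newton's method refines it to λ ≈ 1.7702. p(5) = -10 and p(6) = 24 have opposite signs, so a root lies in (5, 6); Newton's method refines it to λ ≈ 5.3799. Check (Vieta): the three roots sum to 4, matching tr M = 4.
Thus the eigenvalues (to 4 decimals) are -3.1501 (modulus 3.1501); 1.7702 (modulus 1.7702); 5.3799 (modulus 5.3799). The spectral radius is the largest modulus: r(A) ≈ 5.3799. (Cross-check: r(A) ≤ ||A||_2 ≈ 5.9836; equality holds whenever A is normal, though it can also hold for some non-normal A.)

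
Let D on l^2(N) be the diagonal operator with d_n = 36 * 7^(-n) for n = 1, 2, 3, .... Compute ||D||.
||D|| = 36/7 (attained at n = 1)

For D diagonal, ||D|| = sup_n |d_n|. The sequence d_n = 36 * 7^(-n) is positive and strictly decreasing (ratio 7^(-1) < 1), so the supremum is d_1 = 36/7. Hence ||D|| = 36/7.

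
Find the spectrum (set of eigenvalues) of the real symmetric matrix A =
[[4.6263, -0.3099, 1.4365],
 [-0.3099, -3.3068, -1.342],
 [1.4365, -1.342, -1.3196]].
sigma(A) ≈ {-4, -1, 5}

A is real symmetric, so its spectrum consists of real eigenvalues. Expanding the characteristic polynomial of the displayed matrix gives
  det(λ I - A) = p(λ) = λ^3 + (0)λ^2 + (-21)λ + (-20.001).
Solving p(λ) = 0 yields eigenvalues ≈ -4, -1, 5. (A is shown rounded to 4 decimals, so these recover the underlying integer eigenvalues to within that precision.)
Verification: the trace of A = 0 equals the sum of eigenvalues 0, and det(A) ≈ 20.0010 matches the eigenvalue product 20.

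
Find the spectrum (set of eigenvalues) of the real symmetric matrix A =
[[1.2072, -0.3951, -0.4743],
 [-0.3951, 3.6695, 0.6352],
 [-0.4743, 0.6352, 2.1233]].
sigma(A) ≈ {1, 2, 4}

A is real symmetric, so its spectrum consists of real eigenvalues. Expanding the characteristic polynomial of the displayed matrix gives
  det(λ I - A) = p(λ) = λ^3 + (-7)λ^2 + (14)λ + (-8).
Solving p(λ) = 0 yields eigenvalues ≈ 1, 2, 4. (A is shown rounded to 4 decimals, so these recover the underlying integer eigenvalues to within that precision.)
Verification: the trace of A = 7 equals the sum of eigenvalues 7, and det(A) ≈ 7.9999 matches the eigenvalue product 8.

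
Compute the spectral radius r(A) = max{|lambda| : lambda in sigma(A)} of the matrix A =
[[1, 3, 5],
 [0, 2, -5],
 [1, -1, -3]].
r(A) ≈ 4.9298

The eigenvalues of A are the roots of its characteristic polynomial. With M = A (coefficients from the trace, the sum of principal 2x2 minors, and det A):
  p(λ) = det(λ I - M) = λ^3 - 17λ + 36.
No integer candidate from the rational root theorem (±divisors of 36) is a root, so the roots are irrational. The cubic discriminant is Δ = -15340 < 0, so there is one real root and a complex-conjugate pair. p(-5) = -4 and p(-4) = 40 have opposite signs, so a root lies in (-5, -4); Newton's method refines it to λ ≈ -4.9298. Dividing out (λ - (-4.9298)) leaves approximately λ^2 - 4.9298λ + 7.3026. For λ^2 - 4.9298λ + 7.3026 the discriminant is -4.9077. It is negative, so the remaining roots are the complex-conjugate pair λ ≈ 2.4649 ± 1.1077i. Their product equals the constant term, so |λ|^2 ≈ 7.3026 and |λ| ≈ 2.7023.
Thus the eigenvalues (to 4 decimals) are -4.9298 (modulus 4.9298); 2.4649 ± 1.1077i (modulus 2.7023). The spectral radius is the largest modulus: r(A) ≈ 4.9298. (Cross-check: r(A) ≤ ||A||_2 ≈ 7.7763; equality holds whenever A is normal, though it can also hold for some non-normal A.)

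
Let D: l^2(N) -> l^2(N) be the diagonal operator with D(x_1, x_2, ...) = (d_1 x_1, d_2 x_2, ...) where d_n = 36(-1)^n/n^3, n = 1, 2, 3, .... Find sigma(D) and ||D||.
sigma(D) = {36(-1)^n/n^3 : n ≥ 1} ∪ {0}; ||D|| = 36

A bounded diagonal operator on l^2 with diagonal entries d_n has spectrum equal to the closure of {d_n : n ≥ 1}: every d_n is an eigenvalue (with eigenvector e_n), so {d_n} ⊂ sigma(D); the spectrum is closed, so its closure is too; and for lambda not in the closure, (D - lambda I) has bounded inverse (the diagonal entries 1/(d_n - lambda) are bounded). For our sequence d_n = 36(-1)^n/n^3, n = 1, 2, 3, ...:
  - {d_n} = {36(-1)^n/n^3 : n ≥ 1}; the only limit point is 0
  - closure = {36(-1)^n/n^3 : n ≥ 1} ∪ {0}
For the norm: a diagonal operator has ||D|| = sup_n |d_n|. Here |d_n| = 36/n^3 is decreasing, so sup_n |d_n| = |d_1| = 36. So ||D|| = 36.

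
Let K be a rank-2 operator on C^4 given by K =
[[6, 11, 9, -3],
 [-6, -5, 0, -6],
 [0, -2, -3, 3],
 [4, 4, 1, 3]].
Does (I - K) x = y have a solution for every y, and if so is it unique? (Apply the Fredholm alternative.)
(I - K) is invertible (det(I - K) = 60 ≠ 0), so for every y in C^4 the equation (I - K) x = y has a unique solution.

K has rank 2 and factors as K = U V^T = u1 v1^T + u2 v2^T with u1 = (-1, -2, 1, 1), v1 = (0, -2, -3, 3), u2 = (-3, 3, 0, -2), v2 = (-2, -3, -2, 0) (multiplying out reproduces the displayed K). The nonzero eigenvalues of U V^T coincide with those of the 2 x 2 matrix G = V^T U = [[v1·u1, v1·u2], [v2·u1, v2·u2]] = [[4, -12], [6, -3]], and by the Sylvester determinant identity det(I_4 - U V^T) = det(I_2 - V^T U) = det([[-3, 12], [-6, 4]]) = (-3)(4) - (12)(-6) = 60. (Direct check: I - K =
[[-5, -11, -9, 3],
 [6, 6, 0, 6],
 [0, 2, 4, -3],
 [-4, -4, -1, -2]]
has determinant 60.) The finite-dimensional Fredholm alternative says: either (I - K) is invertible, or ker(I - K) ≠ {0} and then range(I - K) = ker((I - K)^*)^⊥, with dim ker(I - K) = dim ker((I - K)^*). Since det(I - K) ≠ 0, 1 is not an eigenvalue of K and ker(I - K) = {0}, so we are in the first case: for every y there is a unique x = (I - K)^(-1) y. (Explicitly, by the Woodbury identity, (I - U V^T)^(-1) = I + U (I_2 - G)^(-1) V^T.)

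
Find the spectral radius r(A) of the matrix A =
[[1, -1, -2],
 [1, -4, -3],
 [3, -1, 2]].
r(A) ≈ 3.94

The eigenvalues of A are the roots of its characteristic polynomial. With M = A (coefficients from the trace, the sum of principal 2x2 minors, and det A):
  p(λ) = det(λ I - M) = λ^3 + λ^2 - 6λ + 22.
No integer candidate from the rational root theorem (±divisors of 22) is a root, so the roots are irrational. The cubic discriminant is Δ = -14632 < 0, so there is one real root and a complex-conjugate pair. p(-4) = -2 and p(-3) = 22 have opposite signs, so a root lies in (-4, -3); Newton's method refines it to λ ≈ -3.94. Dividing out (λ - (-3.94)) leaves approximately λ^2 - 2.94λ + 5.5837. For λ^2 - 2.94λ + 5.5837 the discriminant is -13.6912. It is negative, so the remaining roots are the complex-conjugate pair λ ≈ 1.47 ± 1.8501i. Their product equals the constant term, so |λ|^2 ≈ 5.5837 and |λ| ≈ 2.363.
Thus the eigenvalues (to 4 decimals) are -3.94 (modulus 3.94); 1.47 ± 1.8501i (modulus 2.363). The spectral radius is the largest modulus: r(A) ≈ 3.94. (Cross-check: r(A) ≤ ||A||_2 ≈ 5.5602; equality holds whenever A is normal, though it can also hold for some non-normal A.)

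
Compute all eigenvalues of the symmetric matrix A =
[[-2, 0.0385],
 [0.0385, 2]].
sigma(A) ≈ {-2, 2}

A is real symmetric, so its spectrum consists of real eigenvalues. Expanding the characteristic polynomial of the displayed matrix gives
  det(λ I - A) = p(λ) = λ^2 + (0)λ + (-4).
Solving p(λ) = 0 yields eigenvalues ≈ -2, 2. (A is shown rounded to 4 decimals, so these recover the underlying integer eigenvalues to within that precision.)
Verification: the trace of A = 0 equals the sum of eigenvalues 0, and det(A) ≈ -3.9999 matches the eigenvalue product -4.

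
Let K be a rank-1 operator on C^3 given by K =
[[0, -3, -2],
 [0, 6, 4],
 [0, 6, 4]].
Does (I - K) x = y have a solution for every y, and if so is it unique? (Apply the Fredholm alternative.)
(I - K) is invertible (det(I - K) = -9 ≠ 0), so for every y in C^3 the equation (I - K) x = y has a unique solution.

K has rank 1, so it is an outer product K = u v^T: every row of K is a multiple of one row vector. Reading off the entries, u = (-1, 2, 2) and v = (0, 3, 2) (row i of K equals u_i·v^T). A rank-one matrix u v^T satisfies K u = u (v·u) and kills the (2)-dimensional subspace v^⊥, so its characteristic polynomial is lambda^2 (lambda - v·u) with v·u = tr K = 10. Hence the eigenvalues of I - K are 1 (multiplicity 2) and 1 - (10) = -9, so det(I - K) = -9. (Direct check: I - K =
[[1, 3, 2],
 [0, -5, -4],
 [0, -6, -3]]
has determinant -9.) The finite-dimensional Fredholm alternative says: either (I - K) is invertible, or ker(I - K) ≠ {0} and then range(I - K) = ker((I - K)^*)^⊥, with dim ker(I - K) = dim ker((I - K)^*). Since det(I - K) ≠ 0, 1 is not an eigenvalue of K and ker(I - K) = {0}, so we are in the first case: for every y there is a unique x = (I - K)^(-1) y. Explicitly, by the Sherman–Morrison formula, (I - u v^T)^(-1) = I + u v^T/(1 - v·u), i.e. (I - K)^(-1) = I + K/(-9).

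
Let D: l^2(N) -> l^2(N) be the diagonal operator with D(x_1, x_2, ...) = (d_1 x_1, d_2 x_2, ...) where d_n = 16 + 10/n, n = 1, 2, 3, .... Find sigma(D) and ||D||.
sigma(D) = {16 + 10/n : n ≥ 1} ∪ {16}; ||D|| = 26

A bounded diagonal operator on l^2 with diagonal entries d_n has spectrum equal to the closure of {d_n : n ≥ 1}: every d_n is an eigenvalue (with eigenvector e_n), so {d_n} ⊂ sigma(D); the spectrum is closed, so its closure is too; and for lambda not in the closure, (D - lambda I) has bounded inverse (the diagonal entries 1/(d_n - lambda) are bounded). For our sequence d_n = 16 + 10/n, n = 1, 2, 3, ...:
  - {d_n} = {16 + 10/n : n ≥ 1}; the only limit point is 16
  - closure = {16 + 10/n : n ≥ 1} ∪ {16}
For the norm: a diagonal operator has ||D|| = sup_n |d_n|. Here d_n = 16 + 10/n is positive and decreasing, so sup_n |d_n| = d_1 = 16 + 10 = 26. So ||D|| = 26.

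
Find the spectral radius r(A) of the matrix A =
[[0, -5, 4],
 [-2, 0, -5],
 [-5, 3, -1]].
r(A) ≈ 6.0023

The eigenvalues of A are the roots of its characteristic polynomial. With M = A (coefficients from the trace, the sum of principal 2x2 minors, and det A):
  p(λ) = det(λ I - M) = λ^3 + λ^2 + 25λ + 139.
No integer candidate from the rational root theorem (±divisors of 139) is a root, so the roots are irrational. The cubic discriminant is Δ = -521548 < 0, so there is one real root and a complex-conjugate pair. p(-4) = -9 and p(-3) = 46 have opposite signs, so a root lies in (-4, -3); Newton's method refines it to λ ≈ -3.8582. Dividing out (λ - (-3.8582)) leaves approximately λ^2 - 2.8582λ + 36.0274. For λ^2 - 2.8582λ + 36.0274 the discriminant is -135.9403. It is negative, so the remaining roots are the complex-conjugate pair λ ≈ 1.4291 ± 5.8297i. Their product equals the constant term, so |λ|^2 ≈ 36.0274 and |λ| ≈ 6.0023.
Thus the eigenvalues (to 4 decimals) are -3.8582 (modulus 3.8582); 1.4291 ± 5.8297i (modulus 6.0023). The spectral radius is the largest modulus: r(A) ≈ 6.0023. (Cross-check: r(A) ≤ ||A||_2 ≈ 8.4733; equality holds whenever A is normal, though it can also hold for some non-normal A.)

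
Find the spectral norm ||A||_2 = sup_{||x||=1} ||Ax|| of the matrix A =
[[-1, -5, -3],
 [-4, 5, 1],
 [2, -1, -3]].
||A||_2 ≈ 8.3595 (= sqrt(largest eigenvalue of A^T A))

||A||_2 = sigma_max(A) = sqrt(lambda_max(A^T A)). Form the symmetric matrix M = A^T A =
[[21, -17, -7],
 [-17, 51, 23],
 [-7, 23, 19]].
Its characteristic polynomial (trace, sum of principal 2x2 minors, determinant of M give the coefficients) is
  p(λ) = det(λ I - M) = λ^3 - 91λ^2 + 1572λ - 6724.
No integer candidate from the rational root theorem (±divisors of 6724) is a root, so the roots are irrational. The cubic discriminant is Δ = 750165008 > 0, so there are three distinct real roots. p(6) = -352 and p(7) = 164 have opposite signs, so a root lies in (6, 7); Newton's method refines it to λ ≈ 6.6507. p(14) = 192 and p(15) = -244 have opposite signs, so a root lies in (14, 15); Newton's method refines it to λ ≈ 14.4675. p(69) = -2998 and p(70) = 416 have opposite signs, so a root lies in (69, 70); Newton's method refines it to λ ≈ 69.8817. Check (Vieta): the three roots sum to 91, matching tr M = 91.
So the eigenvalues of A^T A are ≈ 6.6507, 14.4675, 69.8817 (all ≥ 0, as they must be for A^T A). The largest is λ_max ≈ 69.8817, hence ||A||_2 = sqrt(λ_max) ≈ 8.3595.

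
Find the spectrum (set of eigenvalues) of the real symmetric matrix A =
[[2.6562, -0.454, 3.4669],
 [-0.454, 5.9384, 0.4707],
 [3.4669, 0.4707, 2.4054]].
sigma(A) ≈ {-1, 6} (6 with multiplicity 2)

A is real symmetric, so its spectrum consists of real eigenvalues. Expanding the characteristic polynomial of the displayed matrix gives
  det(λ I - A) = p(λ) = λ^3 + (-11)λ^2 + (24)λ + (36).
Solving p(λ) = 0 yields eigenvalues ≈ -1, 6, 6. (A is shown rounded to 4 decimals, so these recover the underlying integer eigenvalues to within that precision.)
Verification: the trace of A = 11 equals the sum of eigenvalues 11, and det(A) ≈ -36.0002 matches the eigenvalue product -36.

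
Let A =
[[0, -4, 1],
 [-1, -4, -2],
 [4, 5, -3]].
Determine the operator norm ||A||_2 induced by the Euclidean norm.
||A||_2 ≈ 8.4706 (= sqrt(largest eigenvalue of A^T A))

||A||_2 = sigma_max(A) = sqrt(lambda_max(A^T A)). Form the symmetric matrix M = A^T A =
[[17, 24, -10],
 [24, 57, -11],
 [-10, -11, 14]].
Its characteristic polynomial (trace, sum of principal 2x2 minors, determinant of M give the coefficients) is
  p(λ) = det(λ I - M) = λ^3 - 88λ^2 + 1208λ - 3025.
No integer candidate from the rational root theorem (±divisors of 3025) is a root, so the roots are irrational. The cubic discriminant is Δ = 1544751493 > 0, so there are three distinct real roots. p(3) = -166 and p(4) = 463 have opposite signs, so a root lies in (3, 4); Newton's method refines it to λ ≈ 3.2413. p(13) = 4 and p(14) = -617 have opposite signs, so a root lies in (13, 14); Newton's method refines it to λ ≈ 13.007. p(71) = -2954 and p(72) = 1007 have opposite signs, so a root lies in (71, 72); Newton's method refines it to λ ≈ 71.7517. Check (Vieta): the three roots sum to 88, matching tr M = 88.
So the eigenvalues of A^T A are ≈ 3.2413, 13.007, 71.7517 (all ≥ 0, as they must be for A^T A). The largest is λ_max ≈ 71.7517, hence ||A||_2 = sqrt(λ_max) ≈ 8.4706.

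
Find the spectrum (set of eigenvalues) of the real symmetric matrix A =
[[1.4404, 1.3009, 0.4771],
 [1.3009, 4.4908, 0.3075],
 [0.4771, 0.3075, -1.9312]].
sigma(A) ≈ {-2, 1, 5}

A is real symmetric, so its spectrum consists of real eigenvalues. Expanding the characteristic polynomial of the displayed matrix gives
  det(λ I - A) = p(λ) = λ^3 + (-4)λ^2 + (-7)λ + (10).
Solving p(λ) = 0 yields eigenvalues ≈ -2, 1, 5. (A is shown rounded to 4 decimals, so these recover the underlying integer eigenvalues to within that precision.)
Verification: the trace of A = 4 equals the sum of eigenvalues 4, and det(A) ≈ -10.0005 matches the eigenvalue product -10.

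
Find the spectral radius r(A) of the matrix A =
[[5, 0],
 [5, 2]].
r(A) = 5

The eigenvalues of A are the roots of its characteristic polynomial. With M = A (coefficients from the trace and determinant):
  p(λ) = det(λ I - M) = λ^2 - 7λ + 10.
For λ^2 - 7λ + 10 the discriminant is 9. It is a perfect square (3^2), so the roots are rational: λ = (7 ± 3)/2 = 5, 2.
Thus the eigenvalues (to 4 decimals) are 5 (modulus 5); 2 (modulus 2). The spectral radius is the largest modulus: r(A) = 5. (Cross-check: r(A) ≤ ||A||_2 ≈ 7.2166; equality holds whenever A is normal, though it can also hold for some non-normal A.)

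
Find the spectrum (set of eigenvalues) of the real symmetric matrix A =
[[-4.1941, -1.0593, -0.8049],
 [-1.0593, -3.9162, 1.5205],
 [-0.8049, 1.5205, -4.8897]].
sigma(A) ≈ {-6, -5, -2}

A is real symmetric, so its spectrum consists of real eigenvalues. Expanding the characteristic polynomial of the displayed matrix gives
  det(λ I - A) = p(λ) = λ^3 + (13)λ^2 + (52)λ + (60).
Solving p(λ) = 0 yields eigenvalues ≈ -6, -5, -2. (A is shown rounded to 4 decimals, so these recover the underlying integer eigenvalues to within that precision.)
Verification: the trace of A = -13 equals the sum of eigenvalues -13, and det(A) ≈ -59.9997 matches the eigenvalue product -60.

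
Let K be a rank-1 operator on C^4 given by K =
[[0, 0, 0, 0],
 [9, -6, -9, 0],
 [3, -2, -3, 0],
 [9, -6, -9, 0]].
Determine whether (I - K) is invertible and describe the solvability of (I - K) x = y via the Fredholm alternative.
(I - K) is invertible (det(I - K) = 10 ≠ 0), so for every y in C^4 the equation (I - K) x = y has a unique solution.

K has rank 1, so it is an outer product K = u v^T: every row of K is a multiple of one row vector. Reading off the entries, u = (0, 3, 1, 3) and v = (3, -2, -3, 0) (row i of K equals u_i·v^T). A rank-one matrix u v^T satisfies K u = u (v·u) and kills the (3)-dimensional subspace v^⊥, so its characteristic polynomial is lambda^3 (lambda - v·u) with v·u = tr K = -9. Hence the eigenvalues of I - K are 1 (multiplicity 3) and 1 - (-9) = 10, so det(I - K) = 10. (Direct check: I - K =
[[1, 0, 0, 0],
 [-9, 7, 9, 0],
 [-3, 2, 4, 0],
 [-9, 6, 9, 1]]
has determinant 10.) The finite-dimensional Fredholm alternative says: either (I - K) is invertible, or ker(I - K) ≠ {0} and then range(I - K) = ker((I - K)^*)^⊥, with dim ker(I - K) = dim ker((I - K)^*). Since det(I - K) ≠ 0, 1 is not an eigenvalue of K and ker(I - K) = {0}, so we are in the first case: for every y there is a unique x = (I - K)^(-1) y. Explicitly, by the Sherman–Morrison formula, (I - u v^T)^(-1) = I + u v^T/(1 - v·u), i.e. (I - K)^(-1) = I + K/(10).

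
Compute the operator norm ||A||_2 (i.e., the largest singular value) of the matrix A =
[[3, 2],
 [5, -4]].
||A||_2 = sqrt((54 + sqrt(980))/2) ≈ 6.5309 (= sqrt(largest eigenvalue of A^T A))

||A||_2 = sigma_max(A) = sqrt(lambda_max(A^T A)). Form the symmetric matrix M = A^T A =
[[34, -14],
 [-14, 20]].
Its characteristic polynomial (trace, determinant of M give the coefficients) is
  p(λ) = det(λ I - M) = λ^2 - 54λ + 484.
For λ^2 - 54λ + 484 the discriminant is 980. It is nonnegative but not a perfect square, so the roots are real and irrational: λ = (54 ± sqrt(980))/2 ≈ 42.6525, 11.3475.
So the eigenvalues of A^T A are ≈ 11.3475, 42.6525 (all ≥ 0, as they must be for A^T A). The largest is λ_max = (54 + sqrt(980))/2 ≈ 42.6525, hence ||A||_2 = sqrt(λ_max) = sqrt((54 + sqrt(980))/2) ≈ 6.5309.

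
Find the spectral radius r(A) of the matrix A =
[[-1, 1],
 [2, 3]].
r(A) = (2 + sqrt(24))/2 ≈ 3.4495

The eigenvalues of A are the roots of its characteristic polynomial. With M = A (coefficients from the trace and determinant):
  p(λ) = det(λ I - M) = λ^2 - 2λ - 5.
For λ^2 - 2λ - 5 the discriminant is 24. It is nonnegative but not a perfect square, so the roots are real and irrational: λ = (2 ± sqrt(24))/2 ≈ 3.4495, -1.4495.
Thus the eigenvalues (to 4 decimals) are 3.4495 (modulus 3.4495); -1.4495 (modulus 1.4495). The spectral radius is the largest modulus: r(A) = (2 + sqrt(24))/2 ≈ 3.4495. (Cross-check: r(A) ≤ ||A||_2 ≈ 3.618; equality holds whenever A is normal, though it can also hold for some non-normal A.)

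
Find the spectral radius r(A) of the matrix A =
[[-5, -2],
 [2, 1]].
r(A) = (4 + sqrt(20))/2 ≈ 4.2361

The eigenvalues of A are the roots of its characteristic polynomial. With M = A (coefficients from the trace and determinant):
  p(λ) = det(λ I - M) = λ^2 + 4λ - 1.
For λ^2 + 4λ - 1 the discriminant is 20. It is nonnegative but not a perfect square, so the roots are real and irrational: λ = (-4 ± sqrt(20))/2 ≈ 0.2361, -4.2361.
Thus the eigenvalues (to 4 decimals) are 0.2361 (modulus 0.2361); -4.2361 (modulus 4.2361). The spectral radius is the largest modulus: r(A) = (4 + sqrt(20))/2 ≈ 4.2361. (Cross-check: r(A) ≤ ||A||_2 ≈ 5.8284; equality holds whenever A is normal, though it can also hold for some non-normal A.)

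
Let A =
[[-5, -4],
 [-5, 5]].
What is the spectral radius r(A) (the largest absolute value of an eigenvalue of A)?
r(A) = sqrt(180)/2 ≈ 6.7082

The eigenvalues of A are the roots of its characteristic polynomial. With M = A (coefficients from the trace and determinant):
  p(λ) = det(λ I - M) = λ^2 - 45.
For λ^2 - 45 the discriminant is 180. It is nonnegative but not a perfect square, so the roots are real and irrational: λ = ± sqrt(180)/2 ≈ 6.7082, -6.7082.
Thus the eigenvalues (to 4 decimals) are 6.7082 (modulus 6.7082); -6.7082 (modulus 6.7082). The spectral radius is the largest modulus: r(A) = sqrt(180)/2 ≈ 6.7082. (Cross-check: r(A) ≤ ||A||_2 ≈ 7.2268; equality holds whenever A is normal, though it can also hold for some non-normal A.)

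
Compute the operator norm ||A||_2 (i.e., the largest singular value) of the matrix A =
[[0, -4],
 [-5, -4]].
||A||_2 = sqrt((57 + sqrt(1649))/2) ≈ 6.986 (= sqrt(largest eigenvalue of A^T A))

||A||_2 = sigma_max(A) = sqrt(lambda_max(A^T A)). Form the symmetric matrix M = A^T A =
[[25, 20],
 [20, 32]].
Its characteristic polynomial (trace, determinant of M give the coefficients) is
  p(λ) = det(λ I - M) = λ^2 - 57λ + 400.
For λ^2 - 57λ + 400 the discriminant is 1649. It is nonnegative but not a perfect square, so the roots are real and irrational: λ = (57 ± sqrt(1649))/2 ≈ 48.8039, 8.1961.
So the eigenvalues of A^T A are ≈ 8.1961, 48.8039 (all ≥ 0, as they must be for A^T A). The largest is λ_max = (57 + sqrt(1649))/2 ≈ 48.8039, hence ||A||_2 = sqrt(λ_max) = sqrt((57 + sqrt(1649))/2) ≈ 6.986.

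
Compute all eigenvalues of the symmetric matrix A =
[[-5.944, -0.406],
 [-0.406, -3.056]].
sigma(A) ≈ {-6, -3}

A is real symmetric, so its spectrum consists of real eigenvalues. Expanding the characteristic polynomial of the displayed matrix gives
  det(λ I - A) = p(λ) = λ^2 + (9)λ + (18).
Solving p(λ) = 0 yields eigenvalues ≈ -6, -3. (A is shown rounded to 4 decimals, so these recover the underlying integer eigenvalues to within that precision.)
Verification: the trace of A = -9 equals the sum of eigenvalues -9, and det(A) ≈ 18.0000 matches the eigenvalue product 18.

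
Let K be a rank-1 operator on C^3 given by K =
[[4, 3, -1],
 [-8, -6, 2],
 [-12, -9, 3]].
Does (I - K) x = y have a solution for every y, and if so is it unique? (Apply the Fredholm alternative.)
(I - K) is singular (det(I - K) = 0, i.e. 1 ∈ sigma(K)). (I - K) x = y is solvable iff y ⊥ ker((I - K)^*) = span{(4, 3, -1)}, i.e. iff 4y_1 + 3y_2 - y_3 = 0. When solvable, the solutions are x = y + c·(1, -2, -3), c arbitrary (ker(I - K) = span{(1, -2, -3)}, dimension 1).

K has rank 1, so it is an outer product K = u v^T: every row of K is a multiple of one row vector. Reading off the entries, u = (1, -2, -3) and v = (4, 3, -1) (row i of K equals u_i·v^T). A rank-one matrix u v^T satisfies K u = u (v·u) and kills the (2)-dimensional subspace v^⊥, so its characteristic polynomial is lambda^2 (lambda - v·u) with v·u = tr K = 1. Hence the eigenvalues of I - K are 1 (multiplicity 2) and 1 - (1) = 0, so det(I - K) = 0. (Direct check: I - K =
[[-3, -3, 1],
 [8, 7, -2],
 [12, 9, -2]]
has determinant 0.) So 1 is an eigenvalue of K and (I - K) is not invertible. The finite-dimensional Fredholm alternative says: either (I - K) is invertible, or ker(I - K) ≠ {0} and then range(I - K) = ker((I - K)^*)^⊥, with dim ker(I - K) = dim ker((I - K)^*). We are in the second case, so we need both kernels. Kernel of I - K: (I - K) u = u - u (v·u) = u - u = 0, so ker(I - K) = span{u} = span{(1, -2, -3)} (it is exactly 1-dimensional because rank(I - K) = 2). Kernel of the adjoint: K is real, so (I - K)^* = I - K^T = I - v u^T, and (I - v u^T) v = v - v (u·v) = 0; hence ker((I - K)^*) = span{v} = span{(4, 3, -1)}. Therefore (I - K) x = y is solvable iff <y, v> = 0, i.e. iff 4y_1 + 3y_2 - y_3 = 0. When this holds, K y = u (v·y) = 0, so (I - K) y = y and x = y is a particular solution; the full solution set is the line x = y + c·u = y + c·(1, -2, -3), c ∈ C.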